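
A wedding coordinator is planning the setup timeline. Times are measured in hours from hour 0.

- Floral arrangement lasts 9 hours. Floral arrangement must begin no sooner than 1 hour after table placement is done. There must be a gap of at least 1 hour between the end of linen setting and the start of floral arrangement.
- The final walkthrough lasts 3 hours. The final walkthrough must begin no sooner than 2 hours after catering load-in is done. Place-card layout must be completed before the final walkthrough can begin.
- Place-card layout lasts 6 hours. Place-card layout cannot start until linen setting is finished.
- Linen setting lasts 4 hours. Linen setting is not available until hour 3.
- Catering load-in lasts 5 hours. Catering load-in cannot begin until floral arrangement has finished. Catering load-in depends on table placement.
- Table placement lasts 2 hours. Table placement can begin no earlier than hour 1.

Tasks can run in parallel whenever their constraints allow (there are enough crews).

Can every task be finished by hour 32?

Yes

Linen setting waits on its own release at hour 3, so it starts at hour 3 and finishes at 3 + 4 = hour 7.
Place-card layout waits on linen setting (finishes hour 7), so it starts at hour 7 and finishes at 7 + 6 = hour 13.
Table placement cannot begin until its own release at hour 1. It runs from hour 1 to 1 + 2 = hour 3.
For floral arrangement: table placement (finishes hour 3, plus 1-hour gap → hour 4); linen setting (finishes hour 7, plus 1-hour gap → hour 8). Taking the maximum gives a start of hour 8, and it finishes at 8 + 9 = hour 17.
For catering load-in: floral arrangement (finishes hour 17); table placement (finishes hour 3). Taking the maximum gives a start of hour 17, and it finishes at 17 + 5 = hour 22.
For the final walkthrough: catering load-in (finishes hour 22, plus 2-hour gap → hour 24); place-card layout (finishes hour 13). Taking the maximum gives a start of hour 24, and it finishes at 24 + 3 = hour 27.
Every task is finished by hour 27, which is no later than the deadline of 32, so the schedule is feasible.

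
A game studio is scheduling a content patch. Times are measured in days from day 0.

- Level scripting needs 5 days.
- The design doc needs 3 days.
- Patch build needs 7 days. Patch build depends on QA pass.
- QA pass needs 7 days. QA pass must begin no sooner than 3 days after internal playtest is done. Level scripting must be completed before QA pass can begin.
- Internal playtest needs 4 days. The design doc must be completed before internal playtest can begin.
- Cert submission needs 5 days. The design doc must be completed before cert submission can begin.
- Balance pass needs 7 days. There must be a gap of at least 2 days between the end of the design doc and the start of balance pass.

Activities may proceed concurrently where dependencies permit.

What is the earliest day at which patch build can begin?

17

Level scripting can start immediately at day 0; it finishes at day 5.
The design doc has no prerequisites, so it starts at day 0 and finishes at day 3.
Internal playtest waits on the design doc (finishes day 3), so it starts at day 3 and finishes at 3 + 4 = day 7.
QA pass has to wait for internal playtest (finishes day 7, plus 3-day gap → day 10); level scripting (finishes day 5). The latest of these is day 10, so QA pass runs day 10 to 10 + 7 = day 17.
Patch build waits on QA pass (finishes day 17), so the earliest it can start is day 17.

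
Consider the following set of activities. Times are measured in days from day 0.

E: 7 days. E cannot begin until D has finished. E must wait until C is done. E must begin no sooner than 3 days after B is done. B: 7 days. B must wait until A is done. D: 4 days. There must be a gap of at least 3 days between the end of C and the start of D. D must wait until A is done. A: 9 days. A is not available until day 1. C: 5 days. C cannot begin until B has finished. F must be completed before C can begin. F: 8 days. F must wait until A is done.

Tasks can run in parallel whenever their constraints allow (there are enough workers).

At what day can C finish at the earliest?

23

After its own release at day 1, A can start at day 1 and finishes at day 10.
After A (finishes day 10), F can start at day 10 and finishes at day 18.
B cannot begin until A (finishes day 10). It runs from day 10 to 10 + 7 = day 17.
C has to wait for B (finishes day 17); F (finishes day 18). The latest of these is day 18, so C runs day 18 to 18 + 5 = day 23.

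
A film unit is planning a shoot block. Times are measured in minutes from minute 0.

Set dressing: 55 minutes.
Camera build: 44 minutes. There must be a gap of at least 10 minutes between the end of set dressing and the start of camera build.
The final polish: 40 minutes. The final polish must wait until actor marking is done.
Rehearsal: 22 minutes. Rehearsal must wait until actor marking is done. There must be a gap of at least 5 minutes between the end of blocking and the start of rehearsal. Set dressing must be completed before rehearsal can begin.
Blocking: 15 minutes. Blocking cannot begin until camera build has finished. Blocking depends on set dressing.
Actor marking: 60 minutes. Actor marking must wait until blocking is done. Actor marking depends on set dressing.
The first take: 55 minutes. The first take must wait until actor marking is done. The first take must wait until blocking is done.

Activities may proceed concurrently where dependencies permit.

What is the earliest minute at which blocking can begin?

Set dressing has no prerequisites, so it starts at minute 0 and finishes at minute 55.
Camera build cannot begin until set dressing (finishes minute 55, plus 10-minute gap → minute 65). It runs from minute 65 to 65 + 44 = minute 109.
Blocking waits on camera build (finishes minute 109); set dressing (finishes minute 55). The latest of these is minute 109, which is the earliest blocking can start.

109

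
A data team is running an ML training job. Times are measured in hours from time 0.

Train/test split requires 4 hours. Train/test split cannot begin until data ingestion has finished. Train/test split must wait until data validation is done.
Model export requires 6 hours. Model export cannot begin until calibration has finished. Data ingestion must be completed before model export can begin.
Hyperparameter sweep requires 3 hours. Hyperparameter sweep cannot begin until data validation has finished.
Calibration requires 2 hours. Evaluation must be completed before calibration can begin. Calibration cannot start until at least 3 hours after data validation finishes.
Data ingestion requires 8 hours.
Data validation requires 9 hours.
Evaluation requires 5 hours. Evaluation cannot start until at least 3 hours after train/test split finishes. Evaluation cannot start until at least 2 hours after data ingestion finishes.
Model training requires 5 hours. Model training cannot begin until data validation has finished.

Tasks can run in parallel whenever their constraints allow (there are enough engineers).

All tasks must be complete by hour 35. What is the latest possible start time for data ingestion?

7

Model export must finish by hour 35; it takes 6 hours, so it must start by 35 − 6 = hour 29.
Calibration has to be done before model export (must start by hour 29). That means finishing by hour 29, i.e. starting by 29 − 2 = hour 27.
Evaluation feeds into calibration (must start by hour 27); so evaluation must finish by hour 27 and therefore start by hour 22.
Train/test split has to be done before evaluation (must start by hour 22, minus 3-hour gap → hour 19). That means finishing by hour 19, i.e. starting by 19 − 4 = hour 15.
Data ingestion feeds train/test split (must start by hour 15); evaluation (must start by hour 22, minus 2-hour gap → hour 20); model export (must start by hour 29). Taking the minimum, data ingestion must finish by hour 15 and start by 15 − 8 = hour 7.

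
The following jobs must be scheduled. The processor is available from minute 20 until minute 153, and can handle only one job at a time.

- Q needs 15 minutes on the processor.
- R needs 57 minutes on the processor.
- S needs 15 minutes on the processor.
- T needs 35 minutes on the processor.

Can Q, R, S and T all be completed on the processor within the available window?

The processor window is 153 − 20 = 133 minutes.
Running back to back, the jobs need 15 + 57 + 15 + 35 = 122 minutes on the processor.
Since 122 ≤ 133, they fit within the window.

Yes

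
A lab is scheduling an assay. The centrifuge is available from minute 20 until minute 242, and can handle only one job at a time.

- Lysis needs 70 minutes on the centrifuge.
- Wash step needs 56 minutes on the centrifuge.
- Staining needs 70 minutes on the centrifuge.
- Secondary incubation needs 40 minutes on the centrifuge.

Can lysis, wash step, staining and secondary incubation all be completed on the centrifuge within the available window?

The centrifuge window is 242 − 20 = 222 minutes.
Running back to back, the jobs need 70 + 56 + 70 + 40 = 236 minutes on the centrifuge.
Since 236 > 222, they cannot all fit.

No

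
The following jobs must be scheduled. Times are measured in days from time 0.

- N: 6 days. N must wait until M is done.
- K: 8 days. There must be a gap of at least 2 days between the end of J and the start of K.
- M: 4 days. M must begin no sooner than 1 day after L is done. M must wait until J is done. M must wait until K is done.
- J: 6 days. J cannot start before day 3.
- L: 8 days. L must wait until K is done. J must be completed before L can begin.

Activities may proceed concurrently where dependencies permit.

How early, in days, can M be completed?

J cannot begin until its own release at day 3. It runs from day 3 to 3 + 6 = day 9.
K cannot begin until J (finishes day 9, plus 2-day gap → day 11). It runs from day 11 to 11 + 8 = day 19.
For L: K (finishes day 19); J (finishes day 9). Taking the maximum gives a start of day 19, and it finishes at 19 + 8 = day 27.
M has to wait for L (finishes day 27, plus 1-day gap → day 28); J (finishes day 9); K (finishes day 19). The latest of these is day 28, so M runs day 28 to 28 + 4 = day 32.

32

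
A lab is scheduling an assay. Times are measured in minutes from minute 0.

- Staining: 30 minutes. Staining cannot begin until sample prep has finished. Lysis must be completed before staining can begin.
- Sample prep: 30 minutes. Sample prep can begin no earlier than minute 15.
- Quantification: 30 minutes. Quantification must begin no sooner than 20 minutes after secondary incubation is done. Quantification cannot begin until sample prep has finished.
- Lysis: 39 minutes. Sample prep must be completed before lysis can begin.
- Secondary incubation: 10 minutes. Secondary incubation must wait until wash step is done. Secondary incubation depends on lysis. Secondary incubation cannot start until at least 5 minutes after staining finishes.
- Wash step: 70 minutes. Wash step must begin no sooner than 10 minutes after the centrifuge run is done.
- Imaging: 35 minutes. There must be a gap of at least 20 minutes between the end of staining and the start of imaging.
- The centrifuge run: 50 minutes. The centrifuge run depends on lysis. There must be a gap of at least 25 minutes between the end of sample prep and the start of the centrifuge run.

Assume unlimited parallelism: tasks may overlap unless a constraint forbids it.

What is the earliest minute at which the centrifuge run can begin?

Sample prep cannot begin until its own release at minute 15. It runs from minute 15 to 15 + 30 = minute 45.
Lysis cannot begin until sample prep (finishes minute 45). It runs from minute 45 to 45 + 39 = minute 84.
The centrifuge run waits on lysis (finishes minute 84); sample prep (finishes minute 45, plus 25-minute gap → minute 70). The latest of these is minute 84, which is the earliest the centrifuge run can start.

84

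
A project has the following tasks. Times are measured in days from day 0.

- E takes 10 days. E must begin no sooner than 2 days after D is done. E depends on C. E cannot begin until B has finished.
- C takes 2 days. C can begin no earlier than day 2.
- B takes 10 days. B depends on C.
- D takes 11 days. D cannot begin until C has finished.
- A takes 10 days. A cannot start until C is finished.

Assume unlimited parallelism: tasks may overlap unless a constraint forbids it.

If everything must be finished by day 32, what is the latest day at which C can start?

7

Nothing follows A; the deadline of day 32 is its only limit. It must start by 32 − 10 = day 22.
E must finish by day 32; it takes 10 days, so it must start by 32 − 10 = day 22.
Since E (must start by day 22) depends on it, B must finish by day 22. Backing off its 10-day duration gives a latest start of day 12.
D feeds into E (must start by day 22, minus 2-day gap → day 20); so D must finish by day 20 and therefore start by day 9.
C has several dependents: A (must start by day 22); B (must start by day 12); D (must start by day 9); E (must start by day 22). The earliest of those limits is day 9, so C must start by 9 − 2 = day 7.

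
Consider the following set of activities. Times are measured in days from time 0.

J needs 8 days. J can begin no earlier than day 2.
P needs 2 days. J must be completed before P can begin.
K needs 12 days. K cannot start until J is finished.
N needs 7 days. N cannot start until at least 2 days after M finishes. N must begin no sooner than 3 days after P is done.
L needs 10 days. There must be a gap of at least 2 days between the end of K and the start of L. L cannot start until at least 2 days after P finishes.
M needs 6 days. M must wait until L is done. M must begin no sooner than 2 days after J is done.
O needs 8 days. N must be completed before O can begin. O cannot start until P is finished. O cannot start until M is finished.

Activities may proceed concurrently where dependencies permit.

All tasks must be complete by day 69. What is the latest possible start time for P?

32

O has no dependents, so it just needs to finish by day 69. Starting by 69 − 8 = day 61 achieves that.
N has to be done before O (must start by day 61). That means finishing by day 61, i.e. starting by 61 − 7 = day 54.
M feeds N (must start by day 54, minus 2-day gap → day 52); O (must start by day 61). Taking the minimum, M must finish by day 52 and start by 52 − 6 = day 46.
L feeds into M (must start by day 46); so L must finish by day 46 and therefore start by day 36.
P has several dependents: L (must start by day 36, minus 2-day gap → day 34); N (must start by day 54, minus 3-day gap → day 51); O (must start by day 61). The earliest of those limits is day 34, so P must start by 34 − 2 = day 32.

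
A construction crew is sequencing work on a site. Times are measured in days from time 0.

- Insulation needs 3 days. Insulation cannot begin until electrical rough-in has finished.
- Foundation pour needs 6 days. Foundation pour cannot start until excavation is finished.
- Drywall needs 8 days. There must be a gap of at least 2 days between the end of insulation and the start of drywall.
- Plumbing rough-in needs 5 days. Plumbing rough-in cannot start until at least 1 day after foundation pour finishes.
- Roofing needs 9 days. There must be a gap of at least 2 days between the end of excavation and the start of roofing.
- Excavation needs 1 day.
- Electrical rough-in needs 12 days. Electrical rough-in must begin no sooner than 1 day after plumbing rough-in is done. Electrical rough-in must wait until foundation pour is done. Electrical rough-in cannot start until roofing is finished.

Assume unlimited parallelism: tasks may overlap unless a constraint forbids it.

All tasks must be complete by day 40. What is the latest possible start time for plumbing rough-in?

Drywall must finish by day 40; it takes 8 days, so it must start by 40 − 8 = day 32.
Insulation has to be done before drywall (must start by day 32, minus 2-day gap → day 30). That means finishing by day 30, i.e. starting by 30 − 3 = day 27.
Electrical rough-in must finish before insulation (must start by day 27). With a 12-day duration, electrical rough-in must start by 27 − 12 = day 15.
Since electrical rough-in (must start by day 15, minus 1-day gap → day 14) depends on it, plumbing rough-in must finish by day 14. Backing off its 5-day duration gives a latest start of day 9.

9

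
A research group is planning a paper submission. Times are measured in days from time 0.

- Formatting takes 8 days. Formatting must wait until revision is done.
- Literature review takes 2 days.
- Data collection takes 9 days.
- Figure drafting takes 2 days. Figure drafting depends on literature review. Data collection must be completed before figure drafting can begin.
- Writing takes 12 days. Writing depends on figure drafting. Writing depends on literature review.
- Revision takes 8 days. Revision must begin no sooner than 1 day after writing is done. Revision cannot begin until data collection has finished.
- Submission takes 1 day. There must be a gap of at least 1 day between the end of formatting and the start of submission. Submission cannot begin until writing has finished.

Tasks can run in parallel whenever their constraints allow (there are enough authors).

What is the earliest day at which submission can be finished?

Data collection has no prerequisites, so it starts at day 0 and finishes at day 9.
Literature review has no prerequisites, so it starts at day 0 and finishes at day 2.
For figure drafting: literature review (finishes day 2); data collection (finishes day 9). Taking the maximum gives a start of day 9, and it finishes at 9 + 2 = day 11.
Writing cannot start until figure drafting (finishes day 11); literature review (finishes day 2). The controlling bound is day 11, so writing finishes at 11 + 12 = day 23.
Revision has to wait for writing (finishes day 23, plus 1-day gap → day 24); data collection (finishes day 9). The latest of these is day 24, so revision runs day 24 to 24 + 8 = day 32.
Formatting waits on revision (finishes day 32), so it starts at day 32 and finishes at 32 + 8 = day 40.
Submission cannot start until formatting (finishes day 40, plus 1-day gap → day 41); writing (finishes day 23). The controlling bound is day 41, so submission finishes at 41 + 1 = day 42.

42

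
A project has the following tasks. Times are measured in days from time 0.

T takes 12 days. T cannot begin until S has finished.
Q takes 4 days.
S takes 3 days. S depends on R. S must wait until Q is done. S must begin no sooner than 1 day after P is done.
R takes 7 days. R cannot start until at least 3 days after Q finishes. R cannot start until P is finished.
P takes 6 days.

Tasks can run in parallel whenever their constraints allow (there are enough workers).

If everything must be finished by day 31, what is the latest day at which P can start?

3

To finish by day 31, T (duration 12) must start no later than day 19.
S must finish before T (must start by day 19). With a 3-day duration, S must start by 19 − 3 = day 16.
R feeds into S (must start by day 16); so R must finish by day 16 and therefore start by day 9.
P has several dependents: R (must start by day 9); S (must start by day 16, minus 1-day gap → day 15). The earliest of those limits is day 9, so P must start by 9 − 6 = day 3.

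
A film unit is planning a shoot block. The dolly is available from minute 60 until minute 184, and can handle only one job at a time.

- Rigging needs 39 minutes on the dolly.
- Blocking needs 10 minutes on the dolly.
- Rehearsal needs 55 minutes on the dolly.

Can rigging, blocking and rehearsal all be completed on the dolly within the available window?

Yes

The dolly window is 184 − 60 = 124 minutes.
Running back to back, the jobs need 39 + 10 + 55 = 104 minutes on the dolly.
Since 104 ≤ 124, they fit within the window.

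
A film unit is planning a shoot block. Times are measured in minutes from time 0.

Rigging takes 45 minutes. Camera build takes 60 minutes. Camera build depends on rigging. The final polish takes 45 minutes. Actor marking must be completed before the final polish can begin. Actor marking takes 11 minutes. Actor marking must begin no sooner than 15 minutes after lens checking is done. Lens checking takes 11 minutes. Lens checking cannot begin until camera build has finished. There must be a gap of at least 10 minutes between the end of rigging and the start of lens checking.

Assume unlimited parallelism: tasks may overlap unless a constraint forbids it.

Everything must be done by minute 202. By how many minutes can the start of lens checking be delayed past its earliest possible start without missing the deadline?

15

Rigging has no prerequisites, so it starts at minute 0 and finishes at minute 45.
Camera build cannot begin until rigging (finishes minute 45). It runs from minute 45 to 45 + 60 = minute 105.
For lens checking: camera build (finishes minute 105); rigging (finishes minute 45, plus 10-minute gap → minute 55). Taking the maximum gives a start of minute 105, and it finishes at 105 + 11 = minute 116.

Working backward from the deadline:
The final polish has no dependents, so it just needs to finish by minute 202. Starting by 202 − 45 = minute 157 achieves that.
Actor marking has to be done before the final polish (must start by minute 157). That means finishing by minute 157, i.e. starting by 157 − 11 = minute 146.
Lens checking must finish before actor marking (must start by minute 146, minus 15-minute gap → minute 131). With an 11-minute duration, lens checking must start by 131 − 11 = minute 120.
So lens checking can start as early as minute 105 and as late as minute 120, giving 120 − 105 = 15 minutes of slack.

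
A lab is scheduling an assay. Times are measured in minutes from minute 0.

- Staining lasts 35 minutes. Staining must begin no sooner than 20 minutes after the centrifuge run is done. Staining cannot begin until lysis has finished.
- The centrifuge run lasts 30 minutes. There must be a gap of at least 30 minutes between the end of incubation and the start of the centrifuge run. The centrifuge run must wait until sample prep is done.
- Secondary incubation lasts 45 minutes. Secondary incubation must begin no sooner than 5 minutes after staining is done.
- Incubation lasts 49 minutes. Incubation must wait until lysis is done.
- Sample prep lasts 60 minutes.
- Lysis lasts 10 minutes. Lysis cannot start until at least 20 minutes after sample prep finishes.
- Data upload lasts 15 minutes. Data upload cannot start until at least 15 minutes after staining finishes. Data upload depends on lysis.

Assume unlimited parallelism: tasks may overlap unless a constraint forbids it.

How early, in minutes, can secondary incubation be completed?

Sample prep has no prerequisites, so it starts at minute 0 and finishes at minute 60.
After sample prep (finishes minute 60, plus 20-minute gap → minute 80), lysis can start at minute 80 and finishes at minute 90.
After lysis (finishes minute 90), incubation can start at minute 90 and finishes at minute 139.
The centrifuge run cannot start until incubation (finishes minute 139, plus 30-minute gap → minute 169); sample prep (finishes minute 60). The controlling bound is minute 169, so the centrifuge run finishes at 169 + 30 = minute 199.
Staining has to wait for the centrifuge run (finishes minute 199, plus 20-minute gap → minute 219); lysis (finishes minute 90). The latest of these is minute 219, so staining runs minute 219 to 219 + 35 = minute 254.
Secondary incubation cannot begin until staining (finishes minute 254, plus 5-minute gap → minute 259). It runs from minute 259 to 259 + 45 = minute 304.

304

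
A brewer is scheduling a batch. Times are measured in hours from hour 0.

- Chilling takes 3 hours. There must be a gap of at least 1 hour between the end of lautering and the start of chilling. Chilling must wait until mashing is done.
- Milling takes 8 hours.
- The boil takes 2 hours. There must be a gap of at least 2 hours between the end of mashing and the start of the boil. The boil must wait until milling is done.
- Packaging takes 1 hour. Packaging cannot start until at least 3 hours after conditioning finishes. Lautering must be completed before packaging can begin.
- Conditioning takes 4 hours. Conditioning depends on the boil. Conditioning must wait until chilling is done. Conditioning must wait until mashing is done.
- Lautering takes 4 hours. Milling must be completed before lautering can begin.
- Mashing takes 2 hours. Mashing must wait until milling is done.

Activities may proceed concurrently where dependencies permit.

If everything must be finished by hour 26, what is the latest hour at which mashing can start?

12

Packaging must finish by hour 26; it takes 1 hour, so it must start by 26 − 1 = hour 25.
Since packaging (must start by hour 25, minus 3-hour gap → hour 22) depends on it, conditioning must finish by hour 22. Backing off its 4-hour duration gives a latest start of hour 18.
The boil must finish before conditioning (must start by hour 18). With a 2-hour duration, the boil must start by 18 − 2 = hour 16.
Chilling has to be done before conditioning (must start by hour 18). That means finishing by hour 18, i.e. starting by 18 − 3 = hour 15.
Mashing has several dependents: the boil (must start by hour 16, minus 2-hour gap → hour 14); chilling (must start by hour 15); conditioning (must start by hour 18). The earliest of those limits is hour 14, so mashing must start by 14 − 2 = hour 12.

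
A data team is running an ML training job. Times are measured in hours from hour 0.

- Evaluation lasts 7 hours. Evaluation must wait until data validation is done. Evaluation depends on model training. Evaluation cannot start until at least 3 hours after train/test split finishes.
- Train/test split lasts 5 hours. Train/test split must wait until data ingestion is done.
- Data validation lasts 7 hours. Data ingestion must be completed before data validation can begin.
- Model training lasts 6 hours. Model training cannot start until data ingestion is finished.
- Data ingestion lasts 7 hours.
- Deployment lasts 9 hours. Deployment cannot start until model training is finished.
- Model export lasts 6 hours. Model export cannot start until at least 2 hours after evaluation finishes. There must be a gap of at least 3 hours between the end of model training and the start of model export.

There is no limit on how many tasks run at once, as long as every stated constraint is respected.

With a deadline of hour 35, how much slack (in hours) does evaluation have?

Data ingestion can start immediately at hour 0; it finishes at hour 7.
Model training waits on data ingestion (finishes hour 7), so it starts at hour 7 and finishes at 7 + 6 = hour 13.
Train/test split waits on data ingestion (finishes hour 7), so it starts at hour 7 and finishes at 7 + 5 = hour 12.
After data ingestion (finishes hour 7), data validation can start at hour 7 and finishes at hour 14.
Evaluation has to wait for data validation (finishes hour 14); model training (finishes hour 13); train/test split (finishes hour 12, plus 3-hour gap → hour 15). The latest of these is hour 15, so evaluation runs hour 15 to 15 + 7 = hour 22.

Working backward from the deadline:
Model export must finish by hour 35; it takes 6 hours, so it must start by 35 − 6 = hour 29.
Evaluation feeds into model export (must start by hour 29, minus 2-hour gap → hour 27); so evaluation must finish by hour 27 and therefore start by hour 20.
So evaluation can start as early as hour 15 and as late as hour 20, giving 20 − 15 = 5 hours of slack.

5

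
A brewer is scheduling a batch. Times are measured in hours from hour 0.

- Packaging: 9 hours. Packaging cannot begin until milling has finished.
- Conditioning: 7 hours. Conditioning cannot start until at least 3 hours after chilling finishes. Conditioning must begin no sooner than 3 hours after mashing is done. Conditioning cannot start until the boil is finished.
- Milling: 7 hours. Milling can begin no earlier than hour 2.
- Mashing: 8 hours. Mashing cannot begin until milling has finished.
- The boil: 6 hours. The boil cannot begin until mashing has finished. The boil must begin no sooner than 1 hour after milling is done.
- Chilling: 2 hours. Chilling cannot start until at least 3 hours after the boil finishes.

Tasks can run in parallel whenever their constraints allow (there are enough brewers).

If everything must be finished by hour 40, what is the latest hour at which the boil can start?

19

Conditioning must finish by hour 40; it takes 7 hours, so it must start by 40 − 7 = hour 33.
Chilling feeds into conditioning (must start by hour 33, minus 3-hour gap → hour 30); so chilling must finish by hour 30 and therefore start by hour 28.
For the boil: chilling (must start by hour 28, minus 3-hour gap → hour 25); conditioning (must start by hour 33). The most restrictive is hour 25; with a 6-hour duration, the boil must start by hour 19.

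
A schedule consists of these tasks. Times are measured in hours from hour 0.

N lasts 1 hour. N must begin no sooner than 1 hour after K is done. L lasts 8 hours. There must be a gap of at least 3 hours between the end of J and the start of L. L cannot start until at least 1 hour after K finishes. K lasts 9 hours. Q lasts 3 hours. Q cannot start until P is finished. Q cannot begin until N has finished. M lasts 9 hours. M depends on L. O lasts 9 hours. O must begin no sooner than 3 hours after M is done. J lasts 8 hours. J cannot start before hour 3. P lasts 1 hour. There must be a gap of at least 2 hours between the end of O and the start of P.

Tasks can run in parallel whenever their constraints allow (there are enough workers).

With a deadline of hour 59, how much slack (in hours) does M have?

10

K can start immediately at hour 0; it finishes at hour 9.
J cannot begin until its own release at hour 3. It runs from hour 3 to 3 + 8 = hour 11.
L cannot start until J (finishes hour 11, plus 3-hour gap → hour 14); K (finishes hour 9, plus 1-hour gap → hour 10). The controlling bound is hour 14, so L finishes at 14 + 8 = hour 22.
M waits on L (finishes hour 22), so it starts at hour 22 and finishes at 22 + 9 = hour 31.

Working backward from the deadline:
To finish by hour 59, Q (duration 3) must start no later than hour 56.
P must finish before Q (must start by hour 56). With a 1-hour duration, P must start by 56 − 1 = hour 55.
O must finish before P (must start by hour 55, minus 2-hour gap → hour 53). With a 9-hour duration, O must start by 53 − 9 = hour 44.
M feeds into O (must start by hour 44, minus 3-hour gap → hour 41); so M must finish by hour 41 and therefore start by hour 32.
So M can start as early as hour 22 and as late as hour 32, giving 32 − 22 = 10 hours of slack.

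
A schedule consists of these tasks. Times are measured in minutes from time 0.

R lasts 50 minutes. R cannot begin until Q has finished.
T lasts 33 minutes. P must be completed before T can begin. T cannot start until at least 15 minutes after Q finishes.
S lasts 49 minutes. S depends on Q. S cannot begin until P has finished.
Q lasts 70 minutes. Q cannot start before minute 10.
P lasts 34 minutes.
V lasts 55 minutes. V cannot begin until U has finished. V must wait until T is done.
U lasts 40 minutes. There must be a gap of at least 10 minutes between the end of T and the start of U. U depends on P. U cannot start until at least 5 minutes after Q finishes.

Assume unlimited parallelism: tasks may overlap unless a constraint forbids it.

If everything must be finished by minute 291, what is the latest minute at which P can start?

S has no dependents, so it just needs to finish by minute 291. Starting by 291 − 49 = minute 242 achieves that.
To finish by minute 291, V (duration 55) must start no later than minute 236.
U feeds into V (must start by minute 236); so U must finish by minute 236 and therefore start by minute 196.
T feeds U (must start by minute 196, minus 10-minute gap → minute 186); V (must start by minute 236). Taking the minimum, T must finish by minute 186 and start by 186 − 33 = minute 153.
For P: S (must start by minute 242); T (must start by minute 153); U (must start by minute 196). The most restrictive is minute 153; with a 34-minute duration, P must start by minute 119.

119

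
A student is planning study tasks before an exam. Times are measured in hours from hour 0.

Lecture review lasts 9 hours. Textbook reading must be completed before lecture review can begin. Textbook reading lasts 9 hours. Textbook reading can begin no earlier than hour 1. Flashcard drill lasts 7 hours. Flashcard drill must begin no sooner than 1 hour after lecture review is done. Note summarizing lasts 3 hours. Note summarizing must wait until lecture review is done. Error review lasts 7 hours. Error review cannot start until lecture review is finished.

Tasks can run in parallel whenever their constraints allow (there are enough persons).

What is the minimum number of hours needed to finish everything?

After its own release at hour 1, textbook reading can start at hour 1 and finishes at hour 10.
After textbook reading (finishes hour 10), lecture review can start at hour 10 and finishes at hour 19.
Note summarizing cannot begin until lecture review (finishes hour 19). It runs from hour 19 to 19 + 3 = hour 22.
Error review waits on lecture review (finishes hour 19), so it starts at hour 19 and finishes at 19 + 7 = hour 26.
Flashcard drill cannot begin until lecture review (finishes hour 19, plus 1-hour gap → hour 20). It runs from hour 20 to 20 + 7 = hour 27.
All tasks are finished once the last one completes. Finish times: Textbook reading at 10, Lecture review at 19, Flashcard drill at 27, Error review at 26, Note summarizing at 22. The latest is hour 27.

27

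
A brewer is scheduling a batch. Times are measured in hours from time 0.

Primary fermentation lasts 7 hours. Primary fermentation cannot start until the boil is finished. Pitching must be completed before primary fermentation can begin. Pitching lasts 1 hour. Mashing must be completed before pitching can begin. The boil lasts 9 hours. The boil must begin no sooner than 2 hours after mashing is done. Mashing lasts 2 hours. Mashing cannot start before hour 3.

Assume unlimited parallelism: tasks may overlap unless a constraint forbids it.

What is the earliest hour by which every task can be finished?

23

Mashing waits on its own release at hour 3, so it starts at hour 3 and finishes at 3 + 2 = hour 5.
After mashing (finishes hour 5), pitching can start at hour 5 and finishes at hour 6.
The boil cannot begin until mashing (finishes hour 5, plus 2-hour gap → hour 7). It runs from hour 7 to 7 + 9 = hour 16.
Primary fermentation has to wait for the boil (finishes hour 16); pitching (finishes hour 6). The latest of these is hour 16, so primary fermentation runs hour 16 to 16 + 7 = hour 23.
All tasks are finished once the last one completes. Finish times: Mashing at 5, The boil at 16, Pitching at 6, Primary fermentation at 23. The latest is hour 23.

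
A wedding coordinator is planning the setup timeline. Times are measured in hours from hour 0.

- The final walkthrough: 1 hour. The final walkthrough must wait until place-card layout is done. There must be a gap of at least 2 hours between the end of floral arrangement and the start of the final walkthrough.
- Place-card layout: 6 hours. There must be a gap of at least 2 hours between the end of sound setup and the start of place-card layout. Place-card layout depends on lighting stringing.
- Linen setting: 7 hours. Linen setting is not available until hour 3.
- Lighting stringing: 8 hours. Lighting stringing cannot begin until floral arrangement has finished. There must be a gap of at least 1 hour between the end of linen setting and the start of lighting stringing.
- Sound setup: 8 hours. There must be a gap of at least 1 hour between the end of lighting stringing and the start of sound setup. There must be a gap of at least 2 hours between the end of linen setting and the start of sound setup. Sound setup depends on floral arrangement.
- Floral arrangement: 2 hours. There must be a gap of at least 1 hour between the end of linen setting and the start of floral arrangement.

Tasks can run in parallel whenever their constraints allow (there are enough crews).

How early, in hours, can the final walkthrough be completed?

39

After its own release at hour 3, linen setting can start at hour 3 and finishes at hour 10.
After linen setting (finishes hour 10, plus 1-hour gap → hour 11), floral arrangement can start at hour 11 and finishes at hour 13.
Lighting stringing has to wait for floral arrangement (finishes hour 13); linen setting (finishes hour 10, plus 1-hour gap → hour 11). The latest of these is hour 13, so lighting stringing runs hour 13 to 13 + 8 = hour 21.
For sound setup: lighting stringing (finishes hour 21, plus 1-hour gap → hour 22); linen setting (finishes hour 10, plus 2-hour gap → hour 12); floral arrangement (finishes hour 13). Taking the maximum gives a start of hour 22, and it finishes at 22 + 8 = hour 30.
For place-card layout: sound setup (finishes hour 30, plus 2-hour gap → hour 32); lighting stringing (finishes hour 21). Taking the maximum gives a start of hour 32, and it finishes at 32 + 6 = hour 38.
The final walkthrough cannot start until place-card layout (finishes hour 38); floral arrangement (finishes hour 13, plus 2-hour gap → hour 15). The controlling bound is hour 38, so the final walkthrough finishes at 38 + 1 = hour 39.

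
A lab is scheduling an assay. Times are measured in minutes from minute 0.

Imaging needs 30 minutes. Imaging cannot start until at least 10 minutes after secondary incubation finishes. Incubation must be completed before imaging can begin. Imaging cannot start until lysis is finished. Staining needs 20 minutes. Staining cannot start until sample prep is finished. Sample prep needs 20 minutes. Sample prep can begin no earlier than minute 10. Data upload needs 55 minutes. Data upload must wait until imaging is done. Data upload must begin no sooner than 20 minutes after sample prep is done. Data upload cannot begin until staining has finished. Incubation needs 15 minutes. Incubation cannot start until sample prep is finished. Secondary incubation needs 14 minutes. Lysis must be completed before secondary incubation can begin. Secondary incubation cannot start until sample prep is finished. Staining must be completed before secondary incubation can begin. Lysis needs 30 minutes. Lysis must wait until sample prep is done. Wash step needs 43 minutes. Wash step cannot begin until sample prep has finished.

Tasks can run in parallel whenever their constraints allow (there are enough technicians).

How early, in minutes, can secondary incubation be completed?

Sample prep cannot begin until its own release at minute 10. It runs from minute 10 to 10 + 20 = minute 30.
Staining waits on sample prep (finishes minute 30), so it starts at minute 30 and finishes at 30 + 20 = minute 50.
Lysis cannot begin until sample prep (finishes minute 30). It runs from minute 30 to 30 + 30 = minute 60.
Secondary incubation has to wait for lysis (finishes minute 60); sample prep (finishes minute 30); staining (finishes minute 50). The latest of these is minute 60, so secondary incubation runs minute 60 to 60 + 14 = minute 74.

74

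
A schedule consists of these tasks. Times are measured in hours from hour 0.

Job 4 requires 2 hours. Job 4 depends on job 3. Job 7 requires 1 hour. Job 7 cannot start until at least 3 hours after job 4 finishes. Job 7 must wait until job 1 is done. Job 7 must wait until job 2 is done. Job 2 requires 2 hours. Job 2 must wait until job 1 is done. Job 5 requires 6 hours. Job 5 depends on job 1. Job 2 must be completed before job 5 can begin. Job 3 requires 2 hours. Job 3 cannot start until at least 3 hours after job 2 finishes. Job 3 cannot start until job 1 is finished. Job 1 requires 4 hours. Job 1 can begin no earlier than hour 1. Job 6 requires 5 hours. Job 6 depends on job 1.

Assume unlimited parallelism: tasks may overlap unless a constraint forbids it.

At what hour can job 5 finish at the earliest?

After its own release at hour 1, job 1 can start at hour 1 and finishes at hour 5.
After job 1 (finishes hour 5), job 2 can start at hour 5 and finishes at hour 7.
Job 5 needs all of job 1 (finishes hour 5); job 2 (finishes hour 7). That puts its earliest start at hour 7; it finishes at 7 + 6 = hour 13.

13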